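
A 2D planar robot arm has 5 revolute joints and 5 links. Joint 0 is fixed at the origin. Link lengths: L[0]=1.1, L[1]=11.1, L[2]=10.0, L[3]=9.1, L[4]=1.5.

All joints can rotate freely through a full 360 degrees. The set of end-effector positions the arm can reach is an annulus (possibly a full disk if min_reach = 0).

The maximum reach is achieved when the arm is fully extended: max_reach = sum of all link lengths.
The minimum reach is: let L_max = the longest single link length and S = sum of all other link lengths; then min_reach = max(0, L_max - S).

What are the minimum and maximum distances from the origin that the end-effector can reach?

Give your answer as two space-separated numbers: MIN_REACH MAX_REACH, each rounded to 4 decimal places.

Answer: 0.0000 32.8000

Derivation:
Link lengths: [1.1, 11.1, 10.0, 9.1, 1.5]
max_reach = 1.1 + 11.1 + 10 + 9.1 + 1.5 = 32.8
L_max = max([1.1, 11.1, 10.0, 9.1, 1.5]) = 11.1
S (sum of others) = 32.8 - 11.1 = 21.7
min_reach = max(0, 11.1 - 21.7) = max(0, -10.6) = 0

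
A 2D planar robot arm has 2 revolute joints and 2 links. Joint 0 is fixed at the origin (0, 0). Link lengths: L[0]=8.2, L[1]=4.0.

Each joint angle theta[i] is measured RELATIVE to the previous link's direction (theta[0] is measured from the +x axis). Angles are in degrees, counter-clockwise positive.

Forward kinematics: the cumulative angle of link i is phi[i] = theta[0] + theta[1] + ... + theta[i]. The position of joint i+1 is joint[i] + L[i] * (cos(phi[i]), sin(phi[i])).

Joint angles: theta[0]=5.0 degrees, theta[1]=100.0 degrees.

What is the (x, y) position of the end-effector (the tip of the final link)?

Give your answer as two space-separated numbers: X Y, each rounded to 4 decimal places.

Answer: 7.1335 4.5784

Derivation:
joint[0] = (0.0000, 0.0000)  (base)
link 0: phi[0] = 5 = 5 deg
  cos(5 deg) = 0.9962, sin(5 deg) = 0.0872
  joint[1] = (0.0000, 0.0000) + 8.2 * (0.9962, 0.0872) = (0.0000 + 8.1688, 0.0000 + 0.7147) = (8.1688, 0.7147)
link 1: phi[1] = 5 + 100 = 105 deg
  cos(105 deg) = -0.2588, sin(105 deg) = 0.9659
  joint[2] = (8.1688, 0.7147) + 4 * (-0.2588, 0.9659) = (8.1688 + -1.0353, 0.7147 + 3.8637) = (7.1335, 4.5784)
End effector: (7.1335, 4.5784)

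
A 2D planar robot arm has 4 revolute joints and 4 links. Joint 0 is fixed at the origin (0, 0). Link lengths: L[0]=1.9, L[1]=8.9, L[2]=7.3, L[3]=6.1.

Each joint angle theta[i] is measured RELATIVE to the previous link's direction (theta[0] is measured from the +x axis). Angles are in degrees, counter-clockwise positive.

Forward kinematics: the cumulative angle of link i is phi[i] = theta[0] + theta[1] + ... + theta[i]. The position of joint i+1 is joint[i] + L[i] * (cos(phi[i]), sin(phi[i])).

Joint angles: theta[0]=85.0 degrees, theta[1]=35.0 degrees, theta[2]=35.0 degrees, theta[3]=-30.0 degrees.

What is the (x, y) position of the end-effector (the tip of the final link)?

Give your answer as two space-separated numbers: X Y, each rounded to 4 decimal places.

Answer: -14.3993 17.6823

Derivation:
joint[0] = (0.0000, 0.0000)  (base)
link 0: phi[0] = 85 = 85 deg
  cos(85 deg) = 0.0872, sin(85 deg) = 0.9962
  joint[1] = (0.0000, 0.0000) + 1.9 * (0.0872, 0.9962) = (0.0000 + 0.1656, 0.0000 + 1.8928) = (0.1656, 1.8928)
link 1: phi[1] = 85 + 35 = 120 deg
  cos(120 deg) = -0.5000, sin(120 deg) = 0.8660
  joint[2] = (0.1656, 1.8928) + 8.9 * (-0.5000, 0.8660) = (0.1656 + -4.4500, 1.8928 + 7.7076) = (-4.2844, 9.6004)
link 2: phi[2] = 85 + 35 + 35 = 155 deg
  cos(155 deg) = -0.9063, sin(155 deg) = 0.4226
  joint[3] = (-4.2844, 9.6004) + 7.3 * (-0.9063, 0.4226) = (-4.2844 + -6.6160, 9.6004 + 3.0851) = (-10.9005, 12.6855)
link 3: phi[3] = 85 + 35 + 35 + -30 = 125 deg
  cos(125 deg) = -0.5736, sin(125 deg) = 0.8192
  joint[4] = (-10.9005, 12.6855) + 6.1 * (-0.5736, 0.8192) = (-10.9005 + -3.4988, 12.6855 + 4.9968) = (-14.3993, 17.6823)
End effector: (-14.3993, 17.6823)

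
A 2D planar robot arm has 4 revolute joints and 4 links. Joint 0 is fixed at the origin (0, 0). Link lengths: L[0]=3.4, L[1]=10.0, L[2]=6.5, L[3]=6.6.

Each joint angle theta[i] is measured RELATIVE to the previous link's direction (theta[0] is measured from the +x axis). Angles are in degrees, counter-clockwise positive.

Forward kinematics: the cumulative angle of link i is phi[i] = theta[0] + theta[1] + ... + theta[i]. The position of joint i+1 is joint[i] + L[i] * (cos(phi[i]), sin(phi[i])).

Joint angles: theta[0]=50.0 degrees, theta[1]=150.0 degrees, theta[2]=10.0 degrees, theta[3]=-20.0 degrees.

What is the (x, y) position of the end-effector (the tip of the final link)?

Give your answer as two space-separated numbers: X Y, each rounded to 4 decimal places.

joint[0] = (0.0000, 0.0000)  (base)
link 0: phi[0] = 50 = 50 deg
  cos(50 deg) = 0.6428, sin(50 deg) = 0.7660
  joint[1] = (0.0000, 0.0000) + 3.4 * (0.6428, 0.7660) = (0.0000 + 2.1855, 0.0000 + 2.6046) = (2.1855, 2.6046)
link 1: phi[1] = 50 + 150 = 200 deg
  cos(200 deg) = -0.9397, sin(200 deg) = -0.3420
  joint[2] = (2.1855, 2.6046) + 10 * (-0.9397, -0.3420) = (2.1855 + -9.3969, 2.6046 + -3.4202) = (-7.2114, -0.8157)
link 2: phi[2] = 50 + 150 + 10 = 210 deg
  cos(210 deg) = -0.8660, sin(210 deg) = -0.5000
  joint[3] = (-7.2114, -0.8157) + 6.5 * (-0.8660, -0.5000) = (-7.2114 + -5.6292, -0.8157 + -3.2500) = (-12.8406, -4.0657)
link 3: phi[3] = 50 + 150 + 10 + -20 = 190 deg
  cos(190 deg) = -0.9848, sin(190 deg) = -0.1736
  joint[4] = (-12.8406, -4.0657) + 6.6 * (-0.9848, -0.1736) = (-12.8406 + -6.4997, -4.0657 + -1.1461) = (-19.3403, -5.2117)
End effector: (-19.3403, -5.2117)

Answer: -19.3403 -5.2117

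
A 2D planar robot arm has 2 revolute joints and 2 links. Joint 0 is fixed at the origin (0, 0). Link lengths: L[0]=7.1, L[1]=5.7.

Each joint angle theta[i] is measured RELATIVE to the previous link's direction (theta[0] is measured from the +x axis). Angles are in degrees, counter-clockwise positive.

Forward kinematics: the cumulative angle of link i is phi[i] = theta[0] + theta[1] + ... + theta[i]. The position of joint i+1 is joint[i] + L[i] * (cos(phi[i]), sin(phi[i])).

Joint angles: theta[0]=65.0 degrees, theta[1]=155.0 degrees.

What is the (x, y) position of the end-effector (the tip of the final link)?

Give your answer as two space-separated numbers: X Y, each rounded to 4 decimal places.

Answer: -1.3659 2.7709

Derivation:
joint[0] = (0.0000, 0.0000)  (base)
link 0: phi[0] = 65 = 65 deg
  cos(65 deg) = 0.4226, sin(65 deg) = 0.9063
  joint[1] = (0.0000, 0.0000) + 7.1 * (0.4226, 0.9063) = (0.0000 + 3.0006, 0.0000 + 6.4348) = (3.0006, 6.4348)
link 1: phi[1] = 65 + 155 = 220 deg
  cos(220 deg) = -0.7660, sin(220 deg) = -0.6428
  joint[2] = (3.0006, 6.4348) + 5.7 * (-0.7660, -0.6428) = (3.0006 + -4.3665, 6.4348 + -3.6639) = (-1.3659, 2.7709)
End effector: (-1.3659, 2.7709)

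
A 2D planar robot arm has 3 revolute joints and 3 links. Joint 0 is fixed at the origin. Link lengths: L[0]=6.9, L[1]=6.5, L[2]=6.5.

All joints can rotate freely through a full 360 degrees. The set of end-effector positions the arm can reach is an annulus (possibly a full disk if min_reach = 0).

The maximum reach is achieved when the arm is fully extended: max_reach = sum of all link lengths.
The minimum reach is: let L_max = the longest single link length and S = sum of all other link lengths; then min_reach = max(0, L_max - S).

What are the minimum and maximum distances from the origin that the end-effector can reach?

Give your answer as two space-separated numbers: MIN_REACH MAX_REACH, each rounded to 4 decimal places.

Answer: 0.0000 19.9000

Derivation:
Link lengths: [6.9, 6.5, 6.5]
max_reach = 6.9 + 6.5 + 6.5 = 19.9
L_max = max([6.9, 6.5, 6.5]) = 6.9
S (sum of others) = 19.9 - 6.9 = 13
min_reach = max(0, 6.9 - 13) = max(0, -6.1) = 0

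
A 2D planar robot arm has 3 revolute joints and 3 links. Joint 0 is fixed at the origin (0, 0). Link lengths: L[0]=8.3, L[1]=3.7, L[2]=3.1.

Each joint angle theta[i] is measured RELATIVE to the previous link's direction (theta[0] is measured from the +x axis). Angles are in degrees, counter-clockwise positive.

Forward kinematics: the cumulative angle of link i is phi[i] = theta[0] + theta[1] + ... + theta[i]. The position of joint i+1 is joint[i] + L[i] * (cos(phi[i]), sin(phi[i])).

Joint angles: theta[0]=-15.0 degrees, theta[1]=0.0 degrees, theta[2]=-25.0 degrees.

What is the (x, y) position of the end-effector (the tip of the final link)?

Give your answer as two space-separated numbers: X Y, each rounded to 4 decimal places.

Answer: 13.9658 -5.0985

Derivation:
joint[0] = (0.0000, 0.0000)  (base)
link 0: phi[0] = -15 = -15 deg
  cos(-15 deg) = 0.9659, sin(-15 deg) = -0.2588
  joint[1] = (0.0000, 0.0000) + 8.3 * (0.9659, -0.2588) = (0.0000 + 8.0172, 0.0000 + -2.1482) = (8.0172, -2.1482)
link 1: phi[1] = -15 + 0 = -15 deg
  cos(-15 deg) = 0.9659, sin(-15 deg) = -0.2588
  joint[2] = (8.0172, -2.1482) + 3.7 * (0.9659, -0.2588) = (8.0172 + 3.5739, -2.1482 + -0.9576) = (11.5911, -3.1058)
link 2: phi[2] = -15 + 0 + -25 = -40 deg
  cos(-40 deg) = 0.7660, sin(-40 deg) = -0.6428
  joint[3] = (11.5911, -3.1058) + 3.1 * (0.7660, -0.6428) = (11.5911 + 2.3747, -3.1058 + -1.9926) = (13.9658, -5.0985)
End effector: (13.9658, -5.0985)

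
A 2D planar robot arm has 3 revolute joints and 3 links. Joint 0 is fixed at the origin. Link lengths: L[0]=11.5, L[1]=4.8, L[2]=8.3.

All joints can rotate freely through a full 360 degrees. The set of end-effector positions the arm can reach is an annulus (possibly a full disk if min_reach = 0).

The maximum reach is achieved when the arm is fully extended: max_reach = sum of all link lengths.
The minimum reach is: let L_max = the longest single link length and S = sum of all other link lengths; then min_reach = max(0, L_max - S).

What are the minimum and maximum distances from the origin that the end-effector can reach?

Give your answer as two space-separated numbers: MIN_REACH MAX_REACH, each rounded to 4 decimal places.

Link lengths: [11.5, 4.8, 8.3]
max_reach = 11.5 + 4.8 + 8.3 = 24.6
L_max = max([11.5, 4.8, 8.3]) = 11.5
S (sum of others) = 24.6 - 11.5 = 13.1
min_reach = max(0, 11.5 - 13.1) = max(0, -1.6) = 0

Answer: 0.0000 24.6000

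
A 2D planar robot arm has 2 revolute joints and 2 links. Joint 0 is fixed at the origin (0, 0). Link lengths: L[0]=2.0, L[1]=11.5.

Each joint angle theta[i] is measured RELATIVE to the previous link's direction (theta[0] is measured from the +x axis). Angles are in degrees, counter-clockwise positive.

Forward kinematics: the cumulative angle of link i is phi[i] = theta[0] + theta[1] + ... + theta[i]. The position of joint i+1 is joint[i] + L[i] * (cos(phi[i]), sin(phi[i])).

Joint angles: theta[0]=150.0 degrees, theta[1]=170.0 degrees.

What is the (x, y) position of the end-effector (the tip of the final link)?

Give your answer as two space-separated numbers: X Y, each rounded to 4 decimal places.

joint[0] = (0.0000, 0.0000)  (base)
link 0: phi[0] = 150 = 150 deg
  cos(150 deg) = -0.8660, sin(150 deg) = 0.5000
  joint[1] = (0.0000, 0.0000) + 2 * (-0.8660, 0.5000) = (0.0000 + -1.7321, 0.0000 + 1.0000) = (-1.7321, 1.0000)
link 1: phi[1] = 150 + 170 = 320 deg
  cos(320 deg) = 0.7660, sin(320 deg) = -0.6428
  joint[2] = (-1.7321, 1.0000) + 11.5 * (0.7660, -0.6428) = (-1.7321 + 8.8095, 1.0000 + -7.3921) = (7.0775, -6.3921)
End effector: (7.0775, -6.3921)

Answer: 7.0775 -6.3921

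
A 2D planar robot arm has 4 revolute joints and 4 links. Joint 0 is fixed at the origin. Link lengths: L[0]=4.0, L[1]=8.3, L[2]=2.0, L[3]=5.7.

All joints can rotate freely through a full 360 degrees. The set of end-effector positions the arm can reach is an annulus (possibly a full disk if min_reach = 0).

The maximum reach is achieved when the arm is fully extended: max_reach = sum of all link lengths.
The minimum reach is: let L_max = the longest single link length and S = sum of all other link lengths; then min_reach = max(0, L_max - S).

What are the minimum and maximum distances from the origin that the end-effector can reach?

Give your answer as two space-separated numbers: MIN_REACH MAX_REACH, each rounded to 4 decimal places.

Answer: 0.0000 20.0000

Derivation:
Link lengths: [4.0, 8.3, 2.0, 5.7]
max_reach = 4 + 8.3 + 2 + 5.7 = 20
L_max = max([4.0, 8.3, 2.0, 5.7]) = 8.3
S (sum of others) = 20 - 8.3 = 11.7
min_reach = max(0, 8.3 - 11.7) = max(0, -3.4) = 0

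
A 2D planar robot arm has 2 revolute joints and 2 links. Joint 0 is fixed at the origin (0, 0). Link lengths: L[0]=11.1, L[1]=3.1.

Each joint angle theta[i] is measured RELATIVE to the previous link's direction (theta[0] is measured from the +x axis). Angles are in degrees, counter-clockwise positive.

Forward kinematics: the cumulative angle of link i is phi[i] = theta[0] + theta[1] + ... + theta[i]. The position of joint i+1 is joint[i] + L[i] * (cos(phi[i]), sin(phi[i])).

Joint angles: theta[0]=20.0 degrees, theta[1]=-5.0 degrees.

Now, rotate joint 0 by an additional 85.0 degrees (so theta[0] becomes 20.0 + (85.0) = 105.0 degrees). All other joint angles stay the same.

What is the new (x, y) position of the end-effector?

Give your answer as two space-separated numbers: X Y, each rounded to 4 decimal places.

joint[0] = (0.0000, 0.0000)  (base)
link 0: phi[0] = 105 = 105 deg
  cos(105 deg) = -0.2588, sin(105 deg) = 0.9659
  joint[1] = (0.0000, 0.0000) + 11.1 * (-0.2588, 0.9659) = (0.0000 + -2.8729, 0.0000 + 10.7218) = (-2.8729, 10.7218)
link 1: phi[1] = 105 + -5 = 100 deg
  cos(100 deg) = -0.1736, sin(100 deg) = 0.9848
  joint[2] = (-2.8729, 10.7218) + 3.1 * (-0.1736, 0.9848) = (-2.8729 + -0.5383, 10.7218 + 3.0529) = (-3.4112, 13.7747)
End effector: (-3.4112, 13.7747)

Answer: -3.4112 13.7747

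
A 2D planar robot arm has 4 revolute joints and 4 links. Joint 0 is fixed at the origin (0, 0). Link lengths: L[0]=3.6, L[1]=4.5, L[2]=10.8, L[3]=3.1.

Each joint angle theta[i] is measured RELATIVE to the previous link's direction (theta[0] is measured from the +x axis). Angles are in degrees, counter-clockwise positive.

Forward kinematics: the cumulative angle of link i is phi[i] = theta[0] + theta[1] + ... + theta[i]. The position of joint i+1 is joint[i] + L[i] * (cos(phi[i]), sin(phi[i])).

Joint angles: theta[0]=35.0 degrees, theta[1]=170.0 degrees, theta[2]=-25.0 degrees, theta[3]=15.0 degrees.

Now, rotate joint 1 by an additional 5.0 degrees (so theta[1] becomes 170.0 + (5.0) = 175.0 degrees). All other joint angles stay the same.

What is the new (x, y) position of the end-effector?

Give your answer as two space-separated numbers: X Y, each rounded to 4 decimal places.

Answer: -14.6201 -2.1867

Derivation:
joint[0] = (0.0000, 0.0000)  (base)
link 0: phi[0] = 35 = 35 deg
  cos(35 deg) = 0.8192, sin(35 deg) = 0.5736
  joint[1] = (0.0000, 0.0000) + 3.6 * (0.8192, 0.5736) = (0.0000 + 2.9489, 0.0000 + 2.0649) = (2.9489, 2.0649)
link 1: phi[1] = 35 + 175 = 210 deg
  cos(210 deg) = -0.8660, sin(210 deg) = -0.5000
  joint[2] = (2.9489, 2.0649) + 4.5 * (-0.8660, -0.5000) = (2.9489 + -3.8971, 2.0649 + -2.2500) = (-0.9482, -0.1851)
link 2: phi[2] = 35 + 175 + -25 = 185 deg
  cos(185 deg) = -0.9962, sin(185 deg) = -0.0872
  joint[3] = (-0.9482, -0.1851) + 10.8 * (-0.9962, -0.0872) = (-0.9482 + -10.7589, -0.1851 + -0.9413) = (-11.7071, -1.1264)
link 3: phi[3] = 35 + 175 + -25 + 15 = 200 deg
  cos(200 deg) = -0.9397, sin(200 deg) = -0.3420
  joint[4] = (-11.7071, -1.1264) + 3.1 * (-0.9397, -0.3420) = (-11.7071 + -2.9130, -1.1264 + -1.0603) = (-14.6201, -2.1867)
End effector: (-14.6201, -2.1867)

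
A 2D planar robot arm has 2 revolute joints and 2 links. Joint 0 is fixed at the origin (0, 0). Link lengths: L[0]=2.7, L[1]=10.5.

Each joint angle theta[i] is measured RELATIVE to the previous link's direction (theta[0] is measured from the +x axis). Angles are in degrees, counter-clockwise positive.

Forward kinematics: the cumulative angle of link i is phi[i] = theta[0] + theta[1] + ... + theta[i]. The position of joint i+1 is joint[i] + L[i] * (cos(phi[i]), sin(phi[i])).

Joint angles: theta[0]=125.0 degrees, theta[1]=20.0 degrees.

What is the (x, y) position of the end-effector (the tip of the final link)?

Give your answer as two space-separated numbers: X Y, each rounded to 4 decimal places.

joint[0] = (0.0000, 0.0000)  (base)
link 0: phi[0] = 125 = 125 deg
  cos(125 deg) = -0.5736, sin(125 deg) = 0.8192
  joint[1] = (0.0000, 0.0000) + 2.7 * (-0.5736, 0.8192) = (0.0000 + -1.5487, 0.0000 + 2.2117) = (-1.5487, 2.2117)
link 1: phi[1] = 125 + 20 = 145 deg
  cos(145 deg) = -0.8192, sin(145 deg) = 0.5736
  joint[2] = (-1.5487, 2.2117) + 10.5 * (-0.8192, 0.5736) = (-1.5487 + -8.6011, 2.2117 + 6.0226) = (-10.1498, 8.2343)
End effector: (-10.1498, 8.2343)

Answer: -10.1498 8.2343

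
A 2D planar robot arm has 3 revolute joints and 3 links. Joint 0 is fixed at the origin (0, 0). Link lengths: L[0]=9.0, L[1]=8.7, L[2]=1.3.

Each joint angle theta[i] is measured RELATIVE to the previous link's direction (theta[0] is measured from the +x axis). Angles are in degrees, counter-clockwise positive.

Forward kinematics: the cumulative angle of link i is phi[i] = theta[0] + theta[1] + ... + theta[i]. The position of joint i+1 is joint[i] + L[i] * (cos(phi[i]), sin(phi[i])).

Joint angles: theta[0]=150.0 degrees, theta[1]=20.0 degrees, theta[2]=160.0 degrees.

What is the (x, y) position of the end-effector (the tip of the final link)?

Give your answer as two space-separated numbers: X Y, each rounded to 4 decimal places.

Answer: -15.2362 5.3607

Derivation:
joint[0] = (0.0000, 0.0000)  (base)
link 0: phi[0] = 150 = 150 deg
  cos(150 deg) = -0.8660, sin(150 deg) = 0.5000
  joint[1] = (0.0000, 0.0000) + 9 * (-0.8660, 0.5000) = (0.0000 + -7.7942, 0.0000 + 4.5000) = (-7.7942, 4.5000)
link 1: phi[1] = 150 + 20 = 170 deg
  cos(170 deg) = -0.9848, sin(170 deg) = 0.1736
  joint[2] = (-7.7942, 4.5000) + 8.7 * (-0.9848, 0.1736) = (-7.7942 + -8.5678, 4.5000 + 1.5107) = (-16.3621, 6.0107)
link 2: phi[2] = 150 + 20 + 160 = 330 deg
  cos(330 deg) = 0.8660, sin(330 deg) = -0.5000
  joint[3] = (-16.3621, 6.0107) + 1.3 * (0.8660, -0.5000) = (-16.3621 + 1.1258, 6.0107 + -0.6500) = (-15.2362, 5.3607)
End effector: (-15.2362, 5.3607)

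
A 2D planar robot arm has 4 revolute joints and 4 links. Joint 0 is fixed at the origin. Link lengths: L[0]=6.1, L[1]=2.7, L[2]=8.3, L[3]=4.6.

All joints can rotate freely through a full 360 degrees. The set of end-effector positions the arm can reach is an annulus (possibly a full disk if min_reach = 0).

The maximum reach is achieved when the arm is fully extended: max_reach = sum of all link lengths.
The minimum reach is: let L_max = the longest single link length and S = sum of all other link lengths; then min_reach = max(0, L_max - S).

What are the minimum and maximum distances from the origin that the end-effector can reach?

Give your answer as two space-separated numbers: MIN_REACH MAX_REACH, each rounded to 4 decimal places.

Answer: 0.0000 21.7000

Derivation:
Link lengths: [6.1, 2.7, 8.3, 4.6]
max_reach = 6.1 + 2.7 + 8.3 + 4.6 = 21.7
L_max = max([6.1, 2.7, 8.3, 4.6]) = 8.3
S (sum of others) = 21.7 - 8.3 = 13.4
min_reach = max(0, 8.3 - 13.4) = max(0, -5.1) = 0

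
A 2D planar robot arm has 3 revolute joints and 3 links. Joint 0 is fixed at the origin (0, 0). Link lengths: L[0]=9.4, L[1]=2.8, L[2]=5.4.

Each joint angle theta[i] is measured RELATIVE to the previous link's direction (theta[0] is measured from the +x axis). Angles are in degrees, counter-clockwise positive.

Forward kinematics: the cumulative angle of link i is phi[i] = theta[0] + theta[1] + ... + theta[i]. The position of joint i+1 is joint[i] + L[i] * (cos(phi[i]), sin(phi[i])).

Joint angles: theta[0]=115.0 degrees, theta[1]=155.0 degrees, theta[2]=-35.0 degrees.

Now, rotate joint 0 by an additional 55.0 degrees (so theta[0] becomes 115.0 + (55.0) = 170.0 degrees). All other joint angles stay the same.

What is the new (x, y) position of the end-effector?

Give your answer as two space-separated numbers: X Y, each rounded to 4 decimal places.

Answer: -5.1167 -5.0481

Derivation:
joint[0] = (0.0000, 0.0000)  (base)
link 0: phi[0] = 170 = 170 deg
  cos(170 deg) = -0.9848, sin(170 deg) = 0.1736
  joint[1] = (0.0000, 0.0000) + 9.4 * (-0.9848, 0.1736) = (0.0000 + -9.2572, 0.0000 + 1.6323) = (-9.2572, 1.6323)
link 1: phi[1] = 170 + 155 = 325 deg
  cos(325 deg) = 0.8192, sin(325 deg) = -0.5736
  joint[2] = (-9.2572, 1.6323) + 2.8 * (0.8192, -0.5736) = (-9.2572 + 2.2936, 1.6323 + -1.6060) = (-6.9636, 0.0263)
link 2: phi[2] = 170 + 155 + -35 = 290 deg
  cos(290 deg) = 0.3420, sin(290 deg) = -0.9397
  joint[3] = (-6.9636, 0.0263) + 5.4 * (0.3420, -0.9397) = (-6.9636 + 1.8469, 0.0263 + -5.0743) = (-5.1167, -5.0481)
End effector: (-5.1167, -5.0481)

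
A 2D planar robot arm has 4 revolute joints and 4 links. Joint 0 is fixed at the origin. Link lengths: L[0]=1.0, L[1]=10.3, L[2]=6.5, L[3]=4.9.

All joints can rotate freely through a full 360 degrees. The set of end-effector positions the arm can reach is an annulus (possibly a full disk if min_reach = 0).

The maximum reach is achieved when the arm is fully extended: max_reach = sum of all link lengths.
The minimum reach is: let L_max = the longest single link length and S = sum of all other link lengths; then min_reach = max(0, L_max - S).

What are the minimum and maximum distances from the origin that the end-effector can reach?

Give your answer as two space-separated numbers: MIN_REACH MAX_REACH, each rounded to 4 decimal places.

Link lengths: [1.0, 10.3, 6.5, 4.9]
max_reach = 1 + 10.3 + 6.5 + 4.9 = 22.7
L_max = max([1.0, 10.3, 6.5, 4.9]) = 10.3
S (sum of others) = 22.7 - 10.3 = 12.4
min_reach = max(0, 10.3 - 12.4) = max(0, -2.1) = 0

Answer: 0.0000 22.7000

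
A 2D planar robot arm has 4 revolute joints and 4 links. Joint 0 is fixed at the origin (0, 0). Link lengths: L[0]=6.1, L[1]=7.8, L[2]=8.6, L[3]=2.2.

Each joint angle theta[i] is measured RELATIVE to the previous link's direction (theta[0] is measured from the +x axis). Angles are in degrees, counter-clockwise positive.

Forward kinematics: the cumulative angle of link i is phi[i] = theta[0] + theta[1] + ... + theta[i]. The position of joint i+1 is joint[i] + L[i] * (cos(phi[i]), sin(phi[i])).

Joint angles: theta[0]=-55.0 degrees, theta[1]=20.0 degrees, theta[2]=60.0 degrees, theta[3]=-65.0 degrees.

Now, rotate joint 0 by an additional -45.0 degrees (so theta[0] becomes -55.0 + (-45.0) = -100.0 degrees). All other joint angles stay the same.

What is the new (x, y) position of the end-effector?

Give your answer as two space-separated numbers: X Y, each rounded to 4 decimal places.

joint[0] = (0.0000, 0.0000)  (base)
link 0: phi[0] = -100 = -100 deg
  cos(-100 deg) = -0.1736, sin(-100 deg) = -0.9848
  joint[1] = (0.0000, 0.0000) + 6.1 * (-0.1736, -0.9848) = (0.0000 + -1.0593, 0.0000 + -6.0073) = (-1.0593, -6.0073)
link 1: phi[1] = -100 + 20 = -80 deg
  cos(-80 deg) = 0.1736, sin(-80 deg) = -0.9848
  joint[2] = (-1.0593, -6.0073) + 7.8 * (0.1736, -0.9848) = (-1.0593 + 1.3545, -6.0073 + -7.6815) = (0.2952, -13.6888)
link 2: phi[2] = -100 + 20 + 60 = -20 deg
  cos(-20 deg) = 0.9397, sin(-20 deg) = -0.3420
  joint[3] = (0.2952, -13.6888) + 8.6 * (0.9397, -0.3420) = (0.2952 + 8.0814, -13.6888 + -2.9414) = (8.3766, -16.6302)
link 3: phi[3] = -100 + 20 + 60 + -65 = -85 deg
  cos(-85 deg) = 0.0872, sin(-85 deg) = -0.9962
  joint[4] = (8.3766, -16.6302) + 2.2 * (0.0872, -0.9962) = (8.3766 + 0.1917, -16.6302 + -2.1916) = (8.5683, -18.8218)
End effector: (8.5683, -18.8218)

Answer: 8.5683 -18.8218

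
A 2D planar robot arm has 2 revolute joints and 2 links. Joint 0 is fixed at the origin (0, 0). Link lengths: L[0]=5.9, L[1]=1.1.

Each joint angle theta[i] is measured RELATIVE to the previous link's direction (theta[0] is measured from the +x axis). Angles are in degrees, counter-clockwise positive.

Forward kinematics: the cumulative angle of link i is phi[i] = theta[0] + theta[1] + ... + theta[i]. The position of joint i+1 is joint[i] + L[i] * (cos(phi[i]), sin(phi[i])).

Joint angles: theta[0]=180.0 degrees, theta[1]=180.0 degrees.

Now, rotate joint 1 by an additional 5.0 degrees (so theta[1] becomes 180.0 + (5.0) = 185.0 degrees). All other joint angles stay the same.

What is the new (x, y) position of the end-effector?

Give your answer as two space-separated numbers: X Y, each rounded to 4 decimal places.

Answer: -4.8042 0.0959

Derivation:
joint[0] = (0.0000, 0.0000)  (base)
link 0: phi[0] = 180 = 180 deg
  cos(180 deg) = -1.0000, sin(180 deg) = 0.0000
  joint[1] = (0.0000, 0.0000) + 5.9 * (-1.0000, 0.0000) = (0.0000 + -5.9000, 0.0000 + 0.0000) = (-5.9000, 0.0000)
link 1: phi[1] = 180 + 185 = 365 deg
  cos(365 deg) = 0.9962, sin(365 deg) = 0.0872
  joint[2] = (-5.9000, 0.0000) + 1.1 * (0.9962, 0.0872) = (-5.9000 + 1.0958, 0.0000 + 0.0959) = (-4.8042, 0.0959)
End effector: (-4.8042, 0.0959)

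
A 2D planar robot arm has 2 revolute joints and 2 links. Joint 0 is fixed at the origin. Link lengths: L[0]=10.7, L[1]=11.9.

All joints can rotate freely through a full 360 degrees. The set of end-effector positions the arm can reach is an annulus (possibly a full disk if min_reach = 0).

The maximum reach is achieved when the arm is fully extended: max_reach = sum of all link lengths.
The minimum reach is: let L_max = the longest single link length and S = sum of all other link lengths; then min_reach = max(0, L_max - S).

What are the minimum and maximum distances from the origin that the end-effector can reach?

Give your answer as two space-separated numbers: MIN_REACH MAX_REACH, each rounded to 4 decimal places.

Answer: 1.2000 22.6000

Derivation:
Link lengths: [10.7, 11.9]
max_reach = 10.7 + 11.9 = 22.6
L_max = max([10.7, 11.9]) = 11.9
S (sum of others) = 22.6 - 11.9 = 10.7
min_reach = max(0, 11.9 - 10.7) = max(0, 1.2) = 1.2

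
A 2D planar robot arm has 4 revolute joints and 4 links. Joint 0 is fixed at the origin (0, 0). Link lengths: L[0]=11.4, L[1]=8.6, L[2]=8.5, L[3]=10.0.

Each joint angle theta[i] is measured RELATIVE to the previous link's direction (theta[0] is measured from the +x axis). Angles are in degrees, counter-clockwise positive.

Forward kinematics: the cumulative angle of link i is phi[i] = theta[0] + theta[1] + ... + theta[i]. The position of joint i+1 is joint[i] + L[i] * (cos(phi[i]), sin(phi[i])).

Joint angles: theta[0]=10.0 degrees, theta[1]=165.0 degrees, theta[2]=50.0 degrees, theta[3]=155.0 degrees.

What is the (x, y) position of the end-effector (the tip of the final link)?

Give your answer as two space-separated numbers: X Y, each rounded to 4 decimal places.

Answer: 6.0461 0.1389

Derivation:
joint[0] = (0.0000, 0.0000)  (base)
link 0: phi[0] = 10 = 10 deg
  cos(10 deg) = 0.9848, sin(10 deg) = 0.1736
  joint[1] = (0.0000, 0.0000) + 11.4 * (0.9848, 0.1736) = (0.0000 + 11.2268, 0.0000 + 1.9796) = (11.2268, 1.9796)
link 1: phi[1] = 10 + 165 = 175 deg
  cos(175 deg) = -0.9962, sin(175 deg) = 0.0872
  joint[2] = (11.2268, 1.9796) + 8.6 * (-0.9962, 0.0872) = (11.2268 + -8.5673, 1.9796 + 0.7495) = (2.6595, 2.7291)
link 2: phi[2] = 10 + 165 + 50 = 225 deg
  cos(225 deg) = -0.7071, sin(225 deg) = -0.7071
  joint[3] = (2.6595, 2.7291) + 8.5 * (-0.7071, -0.7071) = (2.6595 + -6.0104, 2.7291 + -6.0104) = (-3.3509, -3.2813)
link 3: phi[3] = 10 + 165 + 50 + 155 = 380 deg
  cos(380 deg) = 0.9397, sin(380 deg) = 0.3420
  joint[4] = (-3.3509, -3.2813) + 10 * (0.9397, 0.3420) = (-3.3509 + 9.3969, -3.2813 + 3.4202) = (6.0461, 0.1389)
End effector: (6.0461, 0.1389)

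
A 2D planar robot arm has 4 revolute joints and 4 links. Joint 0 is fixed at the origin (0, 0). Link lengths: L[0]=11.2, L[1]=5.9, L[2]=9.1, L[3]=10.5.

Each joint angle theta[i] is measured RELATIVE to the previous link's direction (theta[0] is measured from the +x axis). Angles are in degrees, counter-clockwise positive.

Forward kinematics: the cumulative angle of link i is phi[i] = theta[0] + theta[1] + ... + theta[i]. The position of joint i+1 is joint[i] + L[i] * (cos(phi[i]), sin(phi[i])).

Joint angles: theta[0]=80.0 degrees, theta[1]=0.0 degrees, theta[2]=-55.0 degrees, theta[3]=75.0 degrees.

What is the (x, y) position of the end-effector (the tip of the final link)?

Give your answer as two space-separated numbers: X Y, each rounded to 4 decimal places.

Answer: 9.3935 31.0265

Derivation:
joint[0] = (0.0000, 0.0000)  (base)
link 0: phi[0] = 80 = 80 deg
  cos(80 deg) = 0.1736, sin(80 deg) = 0.9848
  joint[1] = (0.0000, 0.0000) + 11.2 * (0.1736, 0.9848) = (0.0000 + 1.9449, 0.0000 + 11.0298) = (1.9449, 11.0298)
link 1: phi[1] = 80 + 0 = 80 deg
  cos(80 deg) = 0.1736, sin(80 deg) = 0.9848
  joint[2] = (1.9449, 11.0298) + 5.9 * (0.1736, 0.9848) = (1.9449 + 1.0245, 11.0298 + 5.8104) = (2.9694, 16.8402)
link 2: phi[2] = 80 + 0 + -55 = 25 deg
  cos(25 deg) = 0.9063, sin(25 deg) = 0.4226
  joint[3] = (2.9694, 16.8402) + 9.1 * (0.9063, 0.4226) = (2.9694 + 8.2474, 16.8402 + 3.8458) = (11.2168, 20.6860)
link 3: phi[3] = 80 + 0 + -55 + 75 = 100 deg
  cos(100 deg) = -0.1736, sin(100 deg) = 0.9848
  joint[4] = (11.2168, 20.6860) + 10.5 * (-0.1736, 0.9848) = (11.2168 + -1.8233, 20.6860 + 10.3405) = (9.3935, 31.0265)
End effector: (9.3935, 31.0265)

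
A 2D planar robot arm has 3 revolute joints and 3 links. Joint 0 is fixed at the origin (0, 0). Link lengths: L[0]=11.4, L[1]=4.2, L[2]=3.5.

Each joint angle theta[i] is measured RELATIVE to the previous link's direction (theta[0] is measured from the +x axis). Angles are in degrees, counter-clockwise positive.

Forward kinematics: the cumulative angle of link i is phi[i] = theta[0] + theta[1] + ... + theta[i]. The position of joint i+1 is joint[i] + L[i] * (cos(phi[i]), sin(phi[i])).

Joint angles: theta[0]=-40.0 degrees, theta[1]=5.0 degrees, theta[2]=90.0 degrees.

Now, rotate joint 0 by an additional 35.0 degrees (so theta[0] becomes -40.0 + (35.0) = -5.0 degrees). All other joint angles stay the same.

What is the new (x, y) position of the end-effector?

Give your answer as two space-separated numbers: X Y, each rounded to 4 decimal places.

Answer: 15.5566 2.5064

Derivation:
joint[0] = (0.0000, 0.0000)  (base)
link 0: phi[0] = -5 = -5 deg
  cos(-5 deg) = 0.9962, sin(-5 deg) = -0.0872
  joint[1] = (0.0000, 0.0000) + 11.4 * (0.9962, -0.0872) = (0.0000 + 11.3566, 0.0000 + -0.9936) = (11.3566, -0.9936)
link 1: phi[1] = -5 + 5 = 0 deg
  cos(0 deg) = 1.0000, sin(0 deg) = 0.0000
  joint[2] = (11.3566, -0.9936) + 4.2 * (1.0000, 0.0000) = (11.3566 + 4.2000, -0.9936 + 0.0000) = (15.5566, -0.9936)
link 2: phi[2] = -5 + 5 + 90 = 90 deg
  cos(90 deg) = 0.0000, sin(90 deg) = 1.0000
  joint[3] = (15.5566, -0.9936) + 3.5 * (0.0000, 1.0000) = (15.5566 + 0.0000, -0.9936 + 3.5000) = (15.5566, 2.5064)
End effector: (15.5566, 2.5064)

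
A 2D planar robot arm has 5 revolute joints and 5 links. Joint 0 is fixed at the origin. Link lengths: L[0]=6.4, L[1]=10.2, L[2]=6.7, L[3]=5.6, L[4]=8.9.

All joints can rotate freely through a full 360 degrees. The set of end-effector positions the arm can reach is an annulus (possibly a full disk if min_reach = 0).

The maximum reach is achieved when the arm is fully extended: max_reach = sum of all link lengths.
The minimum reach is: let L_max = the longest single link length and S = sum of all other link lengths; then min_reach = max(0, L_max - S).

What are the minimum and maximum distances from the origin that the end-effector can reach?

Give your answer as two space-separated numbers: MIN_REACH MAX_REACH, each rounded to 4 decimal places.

Answer: 0.0000 37.8000

Derivation:
Link lengths: [6.4, 10.2, 6.7, 5.6, 8.9]
max_reach = 6.4 + 10.2 + 6.7 + 5.6 + 8.9 = 37.8
L_max = max([6.4, 10.2, 6.7, 5.6, 8.9]) = 10.2
S (sum of others) = 37.8 - 10.2 = 27.6
min_reach = max(0, 10.2 - 27.6) = max(0, -17.4) = 0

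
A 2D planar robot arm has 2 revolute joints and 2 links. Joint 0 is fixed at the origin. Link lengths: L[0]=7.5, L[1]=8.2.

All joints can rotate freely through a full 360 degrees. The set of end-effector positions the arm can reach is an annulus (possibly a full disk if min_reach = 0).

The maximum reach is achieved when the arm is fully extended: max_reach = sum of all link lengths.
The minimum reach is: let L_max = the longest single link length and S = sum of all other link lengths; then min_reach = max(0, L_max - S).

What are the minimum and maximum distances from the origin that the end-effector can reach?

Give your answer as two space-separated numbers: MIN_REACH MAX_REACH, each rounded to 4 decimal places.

Answer: 0.7000 15.7000

Derivation:
Link lengths: [7.5, 8.2]
max_reach = 7.5 + 8.2 = 15.7
L_max = max([7.5, 8.2]) = 8.2
S (sum of others) = 15.7 - 8.2 = 7.5
min_reach = max(0, 8.2 - 7.5) = max(0, 0.7) = 0.7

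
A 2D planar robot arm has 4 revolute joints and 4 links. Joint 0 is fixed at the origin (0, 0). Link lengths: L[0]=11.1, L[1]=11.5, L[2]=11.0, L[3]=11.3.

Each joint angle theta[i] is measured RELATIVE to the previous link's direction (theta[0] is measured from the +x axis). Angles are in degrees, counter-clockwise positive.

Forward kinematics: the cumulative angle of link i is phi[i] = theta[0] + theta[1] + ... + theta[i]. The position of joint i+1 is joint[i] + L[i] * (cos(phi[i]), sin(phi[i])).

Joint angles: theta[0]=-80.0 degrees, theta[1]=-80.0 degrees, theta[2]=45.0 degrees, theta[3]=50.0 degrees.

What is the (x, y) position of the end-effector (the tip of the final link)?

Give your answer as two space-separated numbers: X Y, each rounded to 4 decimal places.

Answer: -8.7522 -35.0753

Derivation:
joint[0] = (0.0000, 0.0000)  (base)
link 0: phi[0] = -80 = -80 deg
  cos(-80 deg) = 0.1736, sin(-80 deg) = -0.9848
  joint[1] = (0.0000, 0.0000) + 11.1 * (0.1736, -0.9848) = (0.0000 + 1.9275, 0.0000 + -10.9314) = (1.9275, -10.9314)
link 1: phi[1] = -80 + -80 = -160 deg
  cos(-160 deg) = -0.9397, sin(-160 deg) = -0.3420
  joint[2] = (1.9275, -10.9314) + 11.5 * (-0.9397, -0.3420) = (1.9275 + -10.8065, -10.9314 + -3.9332) = (-8.8790, -14.8646)
link 2: phi[2] = -80 + -80 + 45 = -115 deg
  cos(-115 deg) = -0.4226, sin(-115 deg) = -0.9063
  joint[3] = (-8.8790, -14.8646) + 11 * (-0.4226, -0.9063) = (-8.8790 + -4.6488, -14.8646 + -9.9694) = (-13.5278, -24.8340)
link 3: phi[3] = -80 + -80 + 45 + 50 = -65 deg
  cos(-65 deg) = 0.4226, sin(-65 deg) = -0.9063
  joint[4] = (-13.5278, -24.8340) + 11.3 * (0.4226, -0.9063) = (-13.5278 + 4.7756, -24.8340 + -10.2413) = (-8.7522, -35.0753)
End effector: (-8.7522, -35.0753)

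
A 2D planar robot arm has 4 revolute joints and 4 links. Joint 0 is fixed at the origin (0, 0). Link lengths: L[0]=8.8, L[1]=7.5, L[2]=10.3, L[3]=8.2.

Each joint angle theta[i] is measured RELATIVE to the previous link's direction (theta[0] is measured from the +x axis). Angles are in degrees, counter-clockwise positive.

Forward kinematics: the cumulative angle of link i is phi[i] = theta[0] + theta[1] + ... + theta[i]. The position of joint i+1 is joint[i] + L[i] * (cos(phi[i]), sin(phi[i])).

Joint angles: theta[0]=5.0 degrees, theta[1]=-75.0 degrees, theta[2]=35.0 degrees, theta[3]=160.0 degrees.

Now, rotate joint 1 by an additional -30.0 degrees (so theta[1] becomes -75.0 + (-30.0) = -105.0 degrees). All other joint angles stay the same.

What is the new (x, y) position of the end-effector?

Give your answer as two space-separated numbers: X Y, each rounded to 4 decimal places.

joint[0] = (0.0000, 0.0000)  (base)
link 0: phi[0] = 5 = 5 deg
  cos(5 deg) = 0.9962, sin(5 deg) = 0.0872
  joint[1] = (0.0000, 0.0000) + 8.8 * (0.9962, 0.0872) = (0.0000 + 8.7665, 0.0000 + 0.7670) = (8.7665, 0.7670)
link 1: phi[1] = 5 + -105 = -100 deg
  cos(-100 deg) = -0.1736, sin(-100 deg) = -0.9848
  joint[2] = (8.7665, 0.7670) + 7.5 * (-0.1736, -0.9848) = (8.7665 + -1.3024, 0.7670 + -7.3861) = (7.4642, -6.6191)
link 2: phi[2] = 5 + -105 + 35 = -65 deg
  cos(-65 deg) = 0.4226, sin(-65 deg) = -0.9063
  joint[3] = (7.4642, -6.6191) + 10.3 * (0.4226, -0.9063) = (7.4642 + 4.3530, -6.6191 + -9.3350) = (11.8171, -15.9541)
link 3: phi[3] = 5 + -105 + 35 + 160 = 95 deg
  cos(95 deg) = -0.0872, sin(95 deg) = 0.9962
  joint[4] = (11.8171, -15.9541) + 8.2 * (-0.0872, 0.9962) = (11.8171 + -0.7147, -15.9541 + 8.1688) = (11.1024, -7.7853)
End effector: (11.1024, -7.7853)

Answer: 11.1024 -7.7853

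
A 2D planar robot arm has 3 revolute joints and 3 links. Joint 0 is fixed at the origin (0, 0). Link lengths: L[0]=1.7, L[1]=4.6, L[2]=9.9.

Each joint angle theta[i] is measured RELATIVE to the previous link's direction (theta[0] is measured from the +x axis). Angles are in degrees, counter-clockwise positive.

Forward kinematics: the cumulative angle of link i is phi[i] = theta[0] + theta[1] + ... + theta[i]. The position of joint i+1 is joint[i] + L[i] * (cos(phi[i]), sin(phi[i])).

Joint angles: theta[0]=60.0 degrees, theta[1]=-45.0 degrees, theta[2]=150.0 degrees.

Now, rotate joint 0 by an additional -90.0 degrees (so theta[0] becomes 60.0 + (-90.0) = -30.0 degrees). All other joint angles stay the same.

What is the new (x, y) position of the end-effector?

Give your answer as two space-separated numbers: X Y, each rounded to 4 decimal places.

Answer: 5.2251 4.2694

Derivation:
joint[0] = (0.0000, 0.0000)  (base)
link 0: phi[0] = -30 = -30 deg
  cos(-30 deg) = 0.8660, sin(-30 deg) = -0.5000
  joint[1] = (0.0000, 0.0000) + 1.7 * (0.8660, -0.5000) = (0.0000 + 1.4722, 0.0000 + -0.8500) = (1.4722, -0.8500)
link 1: phi[1] = -30 + -45 = -75 deg
  cos(-75 deg) = 0.2588, sin(-75 deg) = -0.9659
  joint[2] = (1.4722, -0.8500) + 4.6 * (0.2588, -0.9659) = (1.4722 + 1.1906, -0.8500 + -4.4433) = (2.6628, -5.2933)
link 2: phi[2] = -30 + -45 + 150 = 75 deg
  cos(75 deg) = 0.2588, sin(75 deg) = 0.9659
  joint[3] = (2.6628, -5.2933) + 9.9 * (0.2588, 0.9659) = (2.6628 + 2.5623, -5.2933 + 9.5627) = (5.2251, 4.2694)
End effector: (5.2251, 4.2694)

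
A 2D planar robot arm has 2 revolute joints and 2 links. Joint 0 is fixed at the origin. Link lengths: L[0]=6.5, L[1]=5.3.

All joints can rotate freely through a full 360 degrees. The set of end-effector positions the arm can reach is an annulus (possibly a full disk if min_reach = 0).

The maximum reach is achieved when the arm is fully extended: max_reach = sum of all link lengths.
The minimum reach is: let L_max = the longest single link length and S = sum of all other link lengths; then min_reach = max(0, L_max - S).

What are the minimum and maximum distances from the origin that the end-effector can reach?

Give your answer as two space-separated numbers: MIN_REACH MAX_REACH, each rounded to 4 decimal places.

Answer: 1.2000 11.8000

Derivation:
Link lengths: [6.5, 5.3]
max_reach = 6.5 + 5.3 = 11.8
L_max = max([6.5, 5.3]) = 6.5
S (sum of others) = 11.8 - 6.5 = 5.3
min_reach = max(0, 6.5 - 5.3) = max(0, 1.2) = 1.2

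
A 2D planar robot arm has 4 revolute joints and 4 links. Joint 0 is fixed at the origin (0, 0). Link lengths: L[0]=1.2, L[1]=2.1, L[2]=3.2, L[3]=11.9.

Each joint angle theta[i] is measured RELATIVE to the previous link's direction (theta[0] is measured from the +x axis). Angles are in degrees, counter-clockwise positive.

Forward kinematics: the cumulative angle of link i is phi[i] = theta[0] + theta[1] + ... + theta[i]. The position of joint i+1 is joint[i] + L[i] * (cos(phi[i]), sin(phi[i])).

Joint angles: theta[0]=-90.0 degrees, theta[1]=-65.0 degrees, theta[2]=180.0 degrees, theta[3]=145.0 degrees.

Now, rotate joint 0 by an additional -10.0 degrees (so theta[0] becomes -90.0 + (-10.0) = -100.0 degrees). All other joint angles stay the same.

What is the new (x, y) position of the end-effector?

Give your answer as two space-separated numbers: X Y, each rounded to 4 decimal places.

Answer: -10.3282 3.1730

Derivation:
joint[0] = (0.0000, 0.0000)  (base)
link 0: phi[0] = -100 = -100 deg
  cos(-100 deg) = -0.1736, sin(-100 deg) = -0.9848
  joint[1] = (0.0000, 0.0000) + 1.2 * (-0.1736, -0.9848) = (0.0000 + -0.2084, 0.0000 + -1.1818) = (-0.2084, -1.1818)
link 1: phi[1] = -100 + -65 = -165 deg
  cos(-165 deg) = -0.9659, sin(-165 deg) = -0.2588
  joint[2] = (-0.2084, -1.1818) + 2.1 * (-0.9659, -0.2588) = (-0.2084 + -2.0284, -1.1818 + -0.5435) = (-2.2368, -1.7253)
link 2: phi[2] = -100 + -65 + 180 = 15 deg
  cos(15 deg) = 0.9659, sin(15 deg) = 0.2588
  joint[3] = (-2.2368, -1.7253) + 3.2 * (0.9659, 0.2588) = (-2.2368 + 3.0910, -1.7253 + 0.8282) = (0.8541, -0.8971)
link 3: phi[3] = -100 + -65 + 180 + 145 = 160 deg
  cos(160 deg) = -0.9397, sin(160 deg) = 0.3420
  joint[4] = (0.8541, -0.8971) + 11.9 * (-0.9397, 0.3420) = (0.8541 + -11.1823, -0.8971 + 4.0700) = (-10.3282, 3.1730)
End effector: (-10.3282, 3.1730)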